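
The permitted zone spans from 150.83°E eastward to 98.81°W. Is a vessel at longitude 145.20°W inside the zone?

Band width going east from +150.83° to -98.81°: ((-98.81 − 150.83) mod 360) = 110.36°.
Offset of -145.20° east of the west edge: ((-145.20 − 150.83) mod 360) = 63.97°.
63.97° ≤ 110.36° ⇒ inside.

Yes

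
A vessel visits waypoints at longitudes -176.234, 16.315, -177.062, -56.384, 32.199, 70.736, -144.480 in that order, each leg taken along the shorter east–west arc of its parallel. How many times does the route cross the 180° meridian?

3

Leg 1: -176.234° → +16.315°, shortest Δλ = -167.451° (west) — crosses 180°.
Leg 2: +16.315° → -177.062°, shortest Δλ = 166.623° (east) — crosses 180°.
Leg 3: -177.062° → -56.384°, shortest Δλ = 120.678° (east) — does not cross 180°.
Leg 4: -56.384° → +32.199°, shortest Δλ = 88.583° (east) — does not cross 180°.
Leg 5: +32.199° → +70.736°, shortest Δλ = 38.537° (east) — does not cross 180°.
Leg 6: +70.736° → -144.480°, shortest Δλ = 144.784° (east) — crosses 180°.
Total crossings: 3.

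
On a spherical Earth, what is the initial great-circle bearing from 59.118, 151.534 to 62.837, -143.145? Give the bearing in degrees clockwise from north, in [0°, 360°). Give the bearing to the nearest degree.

55°

Δλ = -143.145 − 151.534 = -294.679°; wrapped into (−180°, 180°]: 65.321°.
θ = atan2( sin Δλ · cos φ₂ , cos φ₁ · sin φ₂ − sin φ₁ · cos φ₂ · cos Δλ )
  = atan2(0.41483, 0.29307) = 54.759° → normalised to [0°, 360°): 54.759°.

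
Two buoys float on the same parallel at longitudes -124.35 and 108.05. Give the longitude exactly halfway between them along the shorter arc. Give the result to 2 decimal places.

Signed shortest Δλ from -124.35° to +108.05° is -127.60°.
Midpoint longitude = -124.35° + (-127.60°)/2 = -124.35° − 63.80° = -188.15°.
Normalise into (−180°, 180°]: +171.85°.
(The naïve average (-124.35 + +108.05)/2 = -8.15° is on the wrong side of the globe.)

+171.85°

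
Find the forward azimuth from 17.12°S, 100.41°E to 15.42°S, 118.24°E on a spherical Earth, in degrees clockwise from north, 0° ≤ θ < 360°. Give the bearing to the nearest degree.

87°

Δλ = 118.24 − 100.41 = 17.83°.
θ = atan2( sin Δλ · cos φ₂ , cos φ₁ · sin φ₂ − sin φ₁ · cos φ₂ · cos Δλ )
  = atan2(0.29517, 0.01604) = 86.890° → normalised to [0°, 360°): 86.890°.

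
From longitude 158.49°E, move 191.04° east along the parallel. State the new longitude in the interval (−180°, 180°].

10.47°W

Start at +158.49°; shift +191.04° → +349.53°.
+349.53° lies outside (−180°, 180°]; subtract 360° → -10.47°.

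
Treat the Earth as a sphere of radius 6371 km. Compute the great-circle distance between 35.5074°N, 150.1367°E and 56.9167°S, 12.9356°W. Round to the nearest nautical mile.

Δλ = -12.9356 − 150.1367 = -163.0723°.
Δφ = -56.9167 − 35.5074 = -92.4241°.
a = sin²(Δφ/2) + cos φ₁ · cos φ₂ · sin²(Δλ/2) = 0.955872.
c = 2·atan2(√a, √(1−a)) = 2.71831 rad → d = 6371·c ≈ 17318.33 km ≈ 9351.15 nmi.

9351 nmi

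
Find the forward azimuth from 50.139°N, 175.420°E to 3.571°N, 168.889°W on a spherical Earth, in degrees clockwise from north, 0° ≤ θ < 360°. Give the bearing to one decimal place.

Δλ = -168.889 − 175.420 = -344.309°; wrapped into (−180°, 180°]: 15.691°.
θ = atan2( sin Δλ · cos φ₂ , cos φ₁ · sin φ₂ − sin φ₁ · cos φ₂ · cos Δλ )
  = atan2(0.26992, -0.69764) = 158.848° → normalised to [0°, 360°): 158.848°.

158.8°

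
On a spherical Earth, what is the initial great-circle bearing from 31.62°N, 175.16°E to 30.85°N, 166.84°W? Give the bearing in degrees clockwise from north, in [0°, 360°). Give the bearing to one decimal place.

Δλ = -166.84 − 175.16 = -342.00°; wrapped into (−180°, 180°]: 18.00°.
θ = atan2( sin Δλ · cos φ₂ , cos φ₁ · sin φ₂ − sin φ₁ · cos φ₂ · cos Δλ )
  = atan2(0.26530, 0.00859) = 88.145° → normalised to [0°, 360°): 88.145°.

88.1°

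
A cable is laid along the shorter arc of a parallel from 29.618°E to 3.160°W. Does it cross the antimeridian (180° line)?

No

Signed shortest Δλ = ((-3.160 − 29.618 + 180) mod 360) − 180 = -32.778°.
Going west by 32.778° from +29.618° reaches -3.160° without touching 180°.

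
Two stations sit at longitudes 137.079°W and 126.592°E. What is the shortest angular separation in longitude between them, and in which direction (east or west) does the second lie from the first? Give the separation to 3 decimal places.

96.329° west

Raw difference: 126.592 − -137.079 = 263.671°.
Normalise into (−180°, 180°]: 263.671° − 360° = -96.329°.
Negative ⇒ the second point lies to the west; separation 96.329°.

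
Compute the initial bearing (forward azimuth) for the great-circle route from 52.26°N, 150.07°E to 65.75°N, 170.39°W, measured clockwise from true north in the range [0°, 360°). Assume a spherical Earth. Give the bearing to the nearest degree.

40°

Δλ = -170.39 − 150.07 = -320.46°; wrapped into (−180°, 180°]: 39.54°.
θ = atan2( sin Δλ · cos φ₂ , cos φ₁ · sin φ₂ − sin φ₁ · cos φ₂ · cos Δλ )
  = atan2(0.26147, 0.30760) = 40.366° → normalised to [0°, 360°): 40.366°.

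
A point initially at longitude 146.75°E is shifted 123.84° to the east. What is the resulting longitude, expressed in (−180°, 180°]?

Start at +146.75°; shift +123.84° → +270.59°.
+270.59° lies outside (−180°, 180°]; subtract 360° → -89.41°.

89.41°W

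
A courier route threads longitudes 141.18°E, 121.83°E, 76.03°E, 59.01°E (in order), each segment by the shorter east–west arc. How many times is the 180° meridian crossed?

Leg 1: +141.18° → +121.83°, shortest Δλ = -19.35° (west) — does not cross 180°.
Leg 2: +121.83° → +76.03°, shortest Δλ = -45.8° (west) — does not cross 180°.
Leg 3: +76.03° → +59.01°, shortest Δλ = -17.02° (west) — does not cross 180°.
Total crossings: 0.

0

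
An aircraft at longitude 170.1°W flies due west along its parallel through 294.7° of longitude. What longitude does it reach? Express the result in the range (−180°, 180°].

104.8°W

Start at -170.1°; shift −294.7° → -464.8°.
-464.8° lies outside (−180°, 180°]; add 360° → -104.8°.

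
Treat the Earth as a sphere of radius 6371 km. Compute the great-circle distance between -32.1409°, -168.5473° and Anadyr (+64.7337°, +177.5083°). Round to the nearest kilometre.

10840 km

Δλ = 177.5083 − -168.5473 = 346.0556°; wrapped into (−180°, 180°]: -13.9444°.
Δφ = 64.7337 − -32.1409 = 96.8746°.
a = sin²(Δφ/2) + cos φ₁ · cos φ₂ · sin²(Δλ/2) = 0.565174.
c = 2·atan2(√a, √(1−a)) = 1.70152 rad → d = 6371·c ≈ 10840.36 km.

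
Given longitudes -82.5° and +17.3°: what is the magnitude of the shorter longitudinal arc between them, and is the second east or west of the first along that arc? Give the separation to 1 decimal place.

99.8° east

Raw difference: 17.3 − -82.5 = 99.8°.
Normalise into (−180°, 180°]: 99.8° stays 99.8°.
Positive ⇒ the second point lies to the east; separation 99.8°.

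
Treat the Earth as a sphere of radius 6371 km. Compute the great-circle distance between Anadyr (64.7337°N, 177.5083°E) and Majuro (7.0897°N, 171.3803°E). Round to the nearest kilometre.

Δλ = 171.3803 − 177.5083 = -6.1280°.
Δφ = 7.0897 − 64.7337 = -57.6440°.
a = sin²(Δφ/2) + cos φ₁ · cos φ₂ · sin²(Δλ/2) = 0.233621.
c = 2·atan2(√a, √(1−a)) = 1.00894 rad → d = 6371·c ≈ 6427.96 km.

6428 km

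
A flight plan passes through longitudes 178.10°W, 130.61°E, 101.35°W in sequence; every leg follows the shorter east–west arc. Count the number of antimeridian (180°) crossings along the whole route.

Leg 1: -178.10° → +130.61°, shortest Δλ = -51.29° (west) — crosses 180°.
Leg 2: +130.61° → -101.35°, shortest Δλ = 128.04° (east) — crosses 180°.
Total crossings: 2.

2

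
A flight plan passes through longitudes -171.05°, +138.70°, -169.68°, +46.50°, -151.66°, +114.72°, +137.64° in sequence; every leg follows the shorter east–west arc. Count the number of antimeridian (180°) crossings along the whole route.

5

Leg 1: -171.05° → +138.70°, shortest Δλ = -50.25° (west) — crosses 180°.
Leg 2: +138.70° → -169.68°, shortest Δλ = 51.62° (east) — crosses 180°.
Leg 3: -169.68° → +46.50°, shortest Δλ = -143.82° (west) — crosses 180°.
Leg 4: +46.50° → -151.66°, shortest Δλ = 161.84° (east) — crosses 180°.
Leg 5: -151.66° → +114.72°, shortest Δλ = -93.62° (west) — crosses 180°.
Leg 6: +114.72° → +137.64°, shortest Δλ = 22.92° (east) — does not cross 180°.
Total crossings: 5.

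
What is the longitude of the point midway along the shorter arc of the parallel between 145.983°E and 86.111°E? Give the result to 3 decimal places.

Signed shortest Δλ from +145.983° to +86.111° is -59.872°.
Midpoint longitude = +145.983° + (-59.872°)/2 = +145.983° − 29.936° = +116.047°.

116.047°E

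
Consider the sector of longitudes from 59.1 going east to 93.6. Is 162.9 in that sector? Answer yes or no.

Band width going east from +59.1° to +93.6°: ((93.6 − 59.1) mod 360) = 34.5°.
Offset of +162.9° east of the west edge: ((162.9 − 59.1) mod 360) = 103.8°.
103.8° > 34.5° ⇒ outside.

No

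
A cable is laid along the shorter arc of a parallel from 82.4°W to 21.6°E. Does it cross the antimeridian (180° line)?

Signed shortest Δλ = ((21.6 − -82.4 + 180) mod 360) − 180 = 104.0°.
Going east by 104.0° from -82.4° reaches +21.6° without touching 180°.

No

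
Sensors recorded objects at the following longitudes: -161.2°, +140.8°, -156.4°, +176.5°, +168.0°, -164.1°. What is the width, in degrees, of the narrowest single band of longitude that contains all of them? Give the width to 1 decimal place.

Sort the longitudes: -164.1°, -161.2°, -156.4°, +140.8°, +168.0°, +176.5°.
Eastward gaps between consecutive values (wrapping around): 2.9°, 4.8°, 297.2°, 27.2°, 8.5°, 19.4°.
Largest gap = 297.2° ⇒ minimal covering band is its complement: 360° − 297.2° = 62.8°.
Band runs from +140.8° eastward to -156.4°, crossing the antimeridian.

62.8°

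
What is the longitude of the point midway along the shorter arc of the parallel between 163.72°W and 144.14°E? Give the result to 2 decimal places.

Signed shortest Δλ from -163.72° to +144.14° is -52.14°.
Midpoint longitude = -163.72° + (-52.14°)/2 = -163.72° − 26.07° = -189.79°.
Normalise into (−180°, 180°]: +170.21°.
(The naïve average (-163.72 + +144.14)/2 = -9.79° is on the wrong side of the globe.)

170.21°E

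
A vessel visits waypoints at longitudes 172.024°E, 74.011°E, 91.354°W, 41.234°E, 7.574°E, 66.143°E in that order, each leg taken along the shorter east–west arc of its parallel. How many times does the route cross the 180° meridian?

Leg 1: +172.024° → +74.011°, shortest Δλ = -98.013° (west) — does not cross 180°.
Leg 2: +74.011° → -91.354°, shortest Δλ = -165.365° (west) — does not cross 180°.
Leg 3: -91.354° → +41.234°, shortest Δλ = 132.588° (east) — does not cross 180°.
Leg 4: +41.234° → +7.574°, shortest Δλ = -33.66° (west) — does not cross 180°.
Leg 5: +7.574° → +66.143°, shortest Δλ = 58.569° (east) — does not cross 180°.
Total crossings: 0.

0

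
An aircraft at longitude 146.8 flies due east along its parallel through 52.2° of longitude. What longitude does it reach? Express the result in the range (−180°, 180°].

-161.0°

Start at +146.8°; shift +52.2° → +199.0°.
+199.0° lies outside (−180°, 180°]; subtract 360° → -161.0°.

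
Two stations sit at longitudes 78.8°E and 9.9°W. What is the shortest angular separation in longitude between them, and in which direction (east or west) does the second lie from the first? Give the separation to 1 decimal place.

Raw difference: -9.9 − 78.8 = -88.7°.
Normalise into (−180°, 180°]: -88.7° stays -88.7°.
Negative ⇒ the second point lies to the west; separation 88.7°.

88.7° west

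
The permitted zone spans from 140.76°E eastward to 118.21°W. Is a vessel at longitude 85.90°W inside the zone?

Band width going east from +140.76° to -118.21°: ((-118.21 − 140.76) mod 360) = 101.03°.
Offset of -85.90° east of the west edge: ((-85.90 − 140.76) mod 360) = 133.34°.
133.34° > 101.03° ⇒ outside.

No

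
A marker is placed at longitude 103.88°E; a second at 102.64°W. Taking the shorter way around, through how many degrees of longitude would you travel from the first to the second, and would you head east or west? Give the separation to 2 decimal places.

153.48° east

Raw difference: -102.64 − 103.88 = -206.52°.
Normalise into (−180°, 180°]: -206.52° + 360° = 153.48°.
Positive ⇒ the second point lies to the east; separation 153.48°.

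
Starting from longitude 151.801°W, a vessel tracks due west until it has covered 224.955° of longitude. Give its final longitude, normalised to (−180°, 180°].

Start at -151.801°; shift −224.955° → -376.756°.
-376.756° lies outside (−180°, 180°]; add 360° → -16.756°.

16.756°W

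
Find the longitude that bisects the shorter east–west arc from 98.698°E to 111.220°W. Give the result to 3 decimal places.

Signed shortest Δλ from +98.698° to -111.220° is +150.082°.
Midpoint longitude = +98.698° + (+150.082°)/2 = +98.698° + 75.041° = +173.739°.
(The naïve average (+98.698 + -111.220)/2 = -6.261° is on the wrong side of the globe.)

173.739°E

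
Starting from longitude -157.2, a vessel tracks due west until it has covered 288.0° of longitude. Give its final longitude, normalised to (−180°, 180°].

Start at -157.2°; shift −288.0° → -445.2°.
-445.2° lies outside (−180°, 180°]; add 360° → -85.2°.

-85.2°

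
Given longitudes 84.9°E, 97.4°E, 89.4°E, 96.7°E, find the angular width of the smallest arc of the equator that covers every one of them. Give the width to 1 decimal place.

12.5°

Sort the longitudes: +84.9°, +89.4°, +96.7°, +97.4°.
Eastward gaps between consecutive values (wrapping around): 4.5°, 7.3°, 0.7°, 347.5°.
Largest gap = 347.5° ⇒ minimal covering band is its complement: 360° − 347.5° = 12.5°.
Band runs from +84.9° eastward to +97.4°.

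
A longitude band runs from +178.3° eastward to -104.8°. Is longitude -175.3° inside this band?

Yes

Band width going east from +178.3° to -104.8°: ((-104.8 − 178.3) mod 360) = 76.9°.
Offset of -175.3° east of the west edge: ((-175.3 − 178.3) mod 360) = 6.4°.
6.4° ≤ 76.9° ⇒ inside.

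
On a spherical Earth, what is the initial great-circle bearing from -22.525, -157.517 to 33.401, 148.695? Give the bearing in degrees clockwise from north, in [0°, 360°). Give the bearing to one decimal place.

Δλ = 148.695 − -157.517 = 306.212°; wrapped into (−180°, 180°]: -53.788°.
θ = atan2( sin Δλ · cos φ₂ , cos φ₁ · sin φ₂ − sin φ₁ · cos φ₂ · cos Δλ )
  = atan2(-0.67358, 0.69744) = -44.003° → normalised to [0°, 360°): 315.997°.

316.0°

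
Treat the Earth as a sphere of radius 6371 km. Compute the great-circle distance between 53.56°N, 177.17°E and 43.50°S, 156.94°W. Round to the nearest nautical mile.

Δλ = -156.94 − 177.17 = -334.11°; wrapped into (−180°, 180°]: 25.89°.
Δφ = -43.50 − 53.56 = -97.06°.
a = sin²(Δφ/2) + cos φ₁ · cos φ₂ · sin²(Δλ/2) = 0.583076.
c = 2·atan2(√a, √(1−a)) = 1.73772 rad → d = 6371·c ≈ 11071.03 km ≈ 5977.88 nmi.

5978 nmi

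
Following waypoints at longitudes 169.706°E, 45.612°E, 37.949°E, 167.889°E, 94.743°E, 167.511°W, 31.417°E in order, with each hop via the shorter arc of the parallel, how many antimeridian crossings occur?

Leg 1: +169.706° → +45.612°, shortest Δλ = -124.094° (west) — does not cross 180°.
Leg 2: +45.612° → +37.949°, shortest Δλ = -7.663° (west) — does not cross 180°.
Leg 3: +37.949° → +167.889°, shortest Δλ = 129.94° (east) — does not cross 180°.
Leg 4: +167.889° → +94.743°, shortest Δλ = -73.146° (west) — does not cross 180°.
Leg 5: +94.743° → -167.511°, shortest Δλ = 97.746° (east) — crosses 180°.
Leg 6: -167.511° → +31.417°, shortest Δλ = -161.072° (west) — crosses 180°.
Total crossings: 2.

2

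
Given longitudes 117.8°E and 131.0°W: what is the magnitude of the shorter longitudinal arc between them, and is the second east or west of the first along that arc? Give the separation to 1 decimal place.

Raw difference: -131.0 − 117.8 = -248.8°.
Normalise into (−180°, 180°]: -248.8° + 360° = 111.2°.
Positive ⇒ the second point lies to the east; separation 111.2°.

111.2° east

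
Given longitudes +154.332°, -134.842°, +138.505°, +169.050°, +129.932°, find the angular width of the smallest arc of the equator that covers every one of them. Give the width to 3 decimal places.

95.226°

Sort the longitudes: -134.842°, +129.932°, +138.505°, +154.332°, +169.050°.
Eastward gaps between consecutive values (wrapping around): 264.774°, 8.573°, 15.827°, 14.718°, 56.108°.
Largest gap = 264.774° ⇒ minimal covering band is its complement: 360° − 264.774° = 95.226°.
Band runs from +129.932° eastward to -134.842°, crossing the antimeridian.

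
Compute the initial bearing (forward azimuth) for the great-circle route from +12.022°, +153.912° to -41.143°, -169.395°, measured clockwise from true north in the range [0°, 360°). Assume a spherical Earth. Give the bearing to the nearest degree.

Δλ = -169.395 − 153.912 = -323.307°; wrapped into (−180°, 180°]: 36.693°.
θ = atan2( sin Δλ · cos φ₂ , cos φ₁ · sin φ₂ − sin φ₁ · cos φ₂ · cos Δλ )
  = atan2(0.44998, -0.76928) = 149.675° → normalised to [0°, 360°): 149.675°.

150°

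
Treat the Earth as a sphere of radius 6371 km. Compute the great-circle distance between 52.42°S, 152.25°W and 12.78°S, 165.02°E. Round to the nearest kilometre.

5810 km

Δλ = 165.02 − -152.25 = 317.27°; wrapped into (−180°, 180°]: -42.73°.
Δφ = -12.78 − -52.42 = 39.64°.
a = sin²(Δφ/2) + cos φ₁ · cos φ₂ · sin²(Δλ/2) = 0.193903.
c = 2·atan2(√a, √(1−a)) = 0.91196 rad → d = 6371·c ≈ 5810.12 km.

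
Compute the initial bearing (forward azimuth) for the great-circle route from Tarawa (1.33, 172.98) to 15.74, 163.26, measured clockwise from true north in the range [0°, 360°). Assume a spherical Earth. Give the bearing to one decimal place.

Δλ = 163.26 − 172.98 = -9.72°.
θ = atan2( sin Δλ · cos φ₂ , cos φ₁ · sin φ₂ − sin φ₁ · cos φ₂ · cos Δλ )
  = atan2(-0.16250, 0.24918) = -33.110° → normalised to [0°, 360°): 326.890°.

326.9°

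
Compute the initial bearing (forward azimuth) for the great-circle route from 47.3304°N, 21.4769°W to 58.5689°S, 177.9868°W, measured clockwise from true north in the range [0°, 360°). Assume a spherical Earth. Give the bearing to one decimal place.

222.5°

Δλ = -177.9868 − -21.4769 = -156.5099°.
θ = atan2( sin Δλ · cos φ₂ , cos φ₁ · sin φ₂ − sin φ₁ · cos φ₂ · cos Δλ )
  = atan2(-0.20785, -0.22667) = -137.479° → normalised to [0°, 360°): 222.521°.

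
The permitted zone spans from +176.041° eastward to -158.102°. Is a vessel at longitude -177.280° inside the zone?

Band width going east from +176.041° to -158.102°: ((-158.102 − 176.041) mod 360) = 25.857°.
Offset of -177.280° east of the west edge: ((-177.280 − 176.041) mod 360) = 6.679°.
6.679° ≤ 25.857° ⇒ inside.

Yes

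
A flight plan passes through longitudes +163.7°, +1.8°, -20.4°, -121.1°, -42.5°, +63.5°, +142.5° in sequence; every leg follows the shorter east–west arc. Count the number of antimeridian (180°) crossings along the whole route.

0

Leg 1: +163.7° → +1.8°, shortest Δλ = -161.9° (west) — does not cross 180°.
Leg 2: +1.8° → -20.4°, shortest Δλ = -22.2° (west) — does not cross 180°.
Leg 3: -20.4° → -121.1°, shortest Δλ = -100.7° (west) — does not cross 180°.
Leg 4: -121.1° → -42.5°, shortest Δλ = 78.6° (east) — does not cross 180°.
Leg 5: -42.5° → +63.5°, shortest Δλ = 106.0° (east) — does not cross 180°.
Leg 6: +63.5° → +142.5°, shortest Δλ = 79.0° (east) — does not cross 180°.
Total crossings: 0.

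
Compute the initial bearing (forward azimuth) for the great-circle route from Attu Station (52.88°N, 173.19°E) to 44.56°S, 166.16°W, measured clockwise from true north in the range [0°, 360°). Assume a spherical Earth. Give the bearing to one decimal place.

165.3°

Δλ = -166.16 − 173.19 = -339.35°; wrapped into (−180°, 180°]: 20.65°.
θ = atan2( sin Δλ · cos φ₂ , cos φ₁ · sin φ₂ − sin φ₁ · cos φ₂ · cos Δλ )
  = atan2(0.25127, -0.95508) = 165.260° → normalised to [0°, 360°): 165.260°.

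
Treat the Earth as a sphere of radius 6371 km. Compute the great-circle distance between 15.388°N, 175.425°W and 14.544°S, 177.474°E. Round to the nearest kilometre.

Δλ = 177.474 − -175.425 = 352.899°; wrapped into (−180°, 180°]: -7.101°.
Δφ = -14.544 − 15.388 = -29.932°.
a = sin²(Δφ/2) + cos φ₁ · cos φ₂ · sin²(Δλ/2) = 0.070270.
c = 2·atan2(√a, √(1−a)) = 0.53658 rad → d = 6371·c ≈ 3418.58 km.

3419 km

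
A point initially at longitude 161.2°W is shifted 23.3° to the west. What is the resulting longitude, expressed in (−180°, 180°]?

Start at -161.2°; shift −23.3° → -184.5°.
-184.5° lies outside (−180°, 180°]; add 360° → +175.5°.

175.5°E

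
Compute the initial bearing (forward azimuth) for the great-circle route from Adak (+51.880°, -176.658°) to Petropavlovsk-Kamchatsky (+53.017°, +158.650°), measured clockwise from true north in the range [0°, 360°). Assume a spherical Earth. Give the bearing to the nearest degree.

284°

Δλ = 158.650 − -176.658 = 335.308°; wrapped into (−180°, 180°]: -24.692°.
θ = atan2( sin Δλ · cos φ₂ , cos φ₁ · sin φ₂ − sin φ₁ · cos φ₂ · cos Δλ )
  = atan2(-0.25130, 0.06312) = -75.901° → normalised to [0°, 360°): 284.099°.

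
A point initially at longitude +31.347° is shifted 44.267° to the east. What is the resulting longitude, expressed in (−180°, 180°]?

+75.614°

Start at +31.347°; shift +44.267° → +75.614°.
+75.614° already lies in (−180°, 180°].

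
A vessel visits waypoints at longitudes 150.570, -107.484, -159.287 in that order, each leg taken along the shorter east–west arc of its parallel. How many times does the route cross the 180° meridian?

Leg 1: +150.570° → -107.484°, shortest Δλ = 101.946° (east) — crosses 180°.
Leg 2: -107.484° → -159.287°, shortest Δλ = -51.803° (west) — does not cross 180°.
Total crossings: 1.

1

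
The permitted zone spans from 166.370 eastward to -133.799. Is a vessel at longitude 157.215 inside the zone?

No

Band width going east from +166.370° to -133.799°: ((-133.799 − 166.370) mod 360) = 59.831°.
Offset of +157.215° east of the west edge: ((157.215 − 166.370) mod 360) = 350.845°.
350.845° > 59.831° ⇒ outside.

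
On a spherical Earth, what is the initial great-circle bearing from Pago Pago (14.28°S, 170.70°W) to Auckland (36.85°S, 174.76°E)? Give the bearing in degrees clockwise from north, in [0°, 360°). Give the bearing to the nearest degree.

Δλ = 174.76 − -170.70 = 345.46°; wrapped into (−180°, 180°]: -14.54°.
θ = atan2( sin Δλ · cos φ₂ , cos φ₁ · sin φ₂ − sin φ₁ · cos φ₂ · cos Δλ )
  = atan2(-0.20090, -0.39013) = -152.754° → normalised to [0°, 360°): 207.246°.

207°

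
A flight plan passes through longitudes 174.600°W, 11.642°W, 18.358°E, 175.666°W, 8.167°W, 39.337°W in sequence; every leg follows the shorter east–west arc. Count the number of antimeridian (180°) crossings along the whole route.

1

Leg 1: -174.600° → -11.642°, shortest Δλ = 162.958° (east) — does not cross 180°.
Leg 2: -11.642° → +18.358°, shortest Δλ = 30.0° (east) — does not cross 180°.
Leg 3: +18.358° → -175.666°, shortest Δλ = 165.976° (east) — crosses 180°.
Leg 4: -175.666° → -8.167°, shortest Δλ = 167.499° (east) — does not cross 180°.
Leg 5: -8.167° → -39.337°, shortest Δλ = -31.17° (west) — does not cross 180°.
Total crossings: 1.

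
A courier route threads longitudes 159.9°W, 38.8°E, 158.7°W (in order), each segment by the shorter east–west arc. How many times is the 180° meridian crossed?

2

Leg 1: -159.9° → +38.8°, shortest Δλ = -161.3° (west) — crosses 180°.
Leg 2: +38.8° → -158.7°, shortest Δλ = 162.5° (east) — crosses 180°.
Total crossings: 2.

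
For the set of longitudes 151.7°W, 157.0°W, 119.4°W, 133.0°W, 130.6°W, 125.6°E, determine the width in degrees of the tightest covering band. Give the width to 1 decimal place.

115.0°

Sort the longitudes: -157.0°, -151.7°, -133.0°, -130.6°, -119.4°, +125.6°.
Eastward gaps between consecutive values (wrapping around): 5.3°, 18.7°, 2.4°, 11.2°, 245.0°, 77.4°.
Largest gap = 245.0° ⇒ minimal covering band is its complement: 360° − 245.0° = 115.0°.
Band runs from +125.6° eastward to -119.4°, crossing the antimeridian.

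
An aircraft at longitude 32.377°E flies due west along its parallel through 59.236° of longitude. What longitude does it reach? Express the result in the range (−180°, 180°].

Start at +32.377°; shift −59.236° → -26.859°.
-26.859° already lies in (−180°, 180°].

26.859°W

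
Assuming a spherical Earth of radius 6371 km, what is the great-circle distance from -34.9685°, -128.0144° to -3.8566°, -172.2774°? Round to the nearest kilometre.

Δλ = -172.2774 − -128.0144 = -44.2630°.
Δφ = -3.8566 − -34.9685 = 31.1119°.
a = sin²(Δφ/2) + cos φ₁ · cos φ₂ · sin²(Δλ/2) = 0.187962.
c = 2·atan2(√a, √(1−a)) = 0.89685 rad → d = 6371·c ≈ 5713.82 km.

5714 km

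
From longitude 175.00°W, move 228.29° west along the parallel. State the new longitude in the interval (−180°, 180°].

Start at -175.00°; shift −228.29° → -403.29°.
-403.29° lies outside (−180°, 180°]; add 360° → -43.29°.

43.29°W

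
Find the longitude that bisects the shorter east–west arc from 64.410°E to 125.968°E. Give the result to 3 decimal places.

Signed shortest Δλ from +64.410° to +125.968° is +61.558°.
Midpoint longitude = +64.410° + (+61.558°)/2 = +64.410° + 30.779° = +95.189°.

95.189°E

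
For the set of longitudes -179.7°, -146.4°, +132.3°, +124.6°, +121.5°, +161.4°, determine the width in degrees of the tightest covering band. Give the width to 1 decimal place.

92.1°

Sort the longitudes: -179.7°, -146.4°, +121.5°, +124.6°, +132.3°, +161.4°.
Eastward gaps between consecutive values (wrapping around): 33.3°, 267.9°, 3.1°, 7.7°, 29.1°, 18.9°.
Largest gap = 267.9° ⇒ minimal covering band is its complement: 360° − 267.9° = 92.1°.
Band runs from +121.5° eastward to -146.4°, crossing the antimeridian.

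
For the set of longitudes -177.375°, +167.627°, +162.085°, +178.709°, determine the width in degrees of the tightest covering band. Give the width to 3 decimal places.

Sort the longitudes: -177.375°, +162.085°, +167.627°, +178.709°.
Eastward gaps between consecutive values (wrapping around): 339.460°, 5.542°, 11.082°, 3.916°.
Largest gap = 339.460° ⇒ minimal covering band is its complement: 360° − 339.460° = 20.540°.
Band runs from +162.085° eastward to -177.375°, crossing the antimeridian.

20.540°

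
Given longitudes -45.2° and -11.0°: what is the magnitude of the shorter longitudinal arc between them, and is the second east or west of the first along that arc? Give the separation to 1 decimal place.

Raw difference: -11.0 − -45.2 = 34.2°.
Normalise into (−180°, 180°]: 34.2° stays 34.2°.
Positive ⇒ the second point lies to the east; separation 34.2°.

34.2° east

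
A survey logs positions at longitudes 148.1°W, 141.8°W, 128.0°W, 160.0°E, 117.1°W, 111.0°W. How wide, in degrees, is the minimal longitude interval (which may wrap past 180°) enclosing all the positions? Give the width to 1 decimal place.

89.0°

Sort the longitudes: -148.1°, -141.8°, -128.0°, -117.1°, -111.0°, +160.0°.
Eastward gaps between consecutive values (wrapping around): 6.3°, 13.8°, 10.9°, 6.1°, 271.0°, 51.9°.
Largest gap = 271.0° ⇒ minimal covering band is its complement: 360° − 271.0° = 89.0°.
Band runs from +160.0° eastward to -111.0°, crossing the antimeridian.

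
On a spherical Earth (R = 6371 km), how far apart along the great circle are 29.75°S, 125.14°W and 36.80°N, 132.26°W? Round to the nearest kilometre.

Δλ = -132.26 − -125.14 = -7.12°.
Δφ = 36.80 − -29.75 = 66.55°.
a = sin²(Δφ/2) + cos φ₁ · cos φ₂ · sin²(Δλ/2) = 0.303706.
c = 2·atan2(√a, √(1−a)) = 1.16735 rad → d = 6371·c ≈ 7437.20 km.

7437 km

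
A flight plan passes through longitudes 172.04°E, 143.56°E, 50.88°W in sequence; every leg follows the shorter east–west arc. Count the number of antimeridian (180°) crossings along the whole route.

1

Leg 1: +172.04° → +143.56°, shortest Δλ = -28.48° (west) — does not cross 180°.
Leg 2: +143.56° → -50.88°, shortest Δλ = 165.56° (east) — crosses 180°.
Total crossings: 1.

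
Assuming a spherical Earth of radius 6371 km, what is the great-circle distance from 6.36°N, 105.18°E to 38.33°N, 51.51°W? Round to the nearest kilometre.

14493 km

Δλ = -51.51 − 105.18 = -156.69°.
Δφ = 38.33 − 6.36 = 31.97°.
a = sin²(Δφ/2) + cos φ₁ · cos φ₂ · sin²(Δλ/2) = 0.823644.
c = 2·atan2(√a, √(1−a)) = 2.27482 rad → d = 6371·c ≈ 14492.86 km.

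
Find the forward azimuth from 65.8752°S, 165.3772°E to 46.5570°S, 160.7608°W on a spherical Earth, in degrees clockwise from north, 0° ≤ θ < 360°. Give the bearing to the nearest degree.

Δλ = -160.7608 − 165.3772 = -326.1380°; wrapped into (−180°, 180°]: 33.8620°.
θ = atan2( sin Δλ · cos φ₂ , cos φ₁ · sin φ₂ − sin φ₁ · cos φ₂ · cos Δλ )
  = atan2(0.38315, 0.22437) = 59.647° → normalised to [0°, 360°): 59.647°.

60°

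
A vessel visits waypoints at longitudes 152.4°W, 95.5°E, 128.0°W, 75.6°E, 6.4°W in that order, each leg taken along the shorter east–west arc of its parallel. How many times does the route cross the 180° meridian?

Leg 1: -152.4° → +95.5°, shortest Δλ = -112.1° (west) — crosses 180°.
Leg 2: +95.5° → -128.0°, shortest Δλ = 136.5° (east) — crosses 180°.
Leg 3: -128.0° → +75.6°, shortest Δλ = -156.4° (west) — crosses 180°.
Leg 4: +75.6° → -6.4°, shortest Δλ = -82.0° (west) — does not cross 180°.
Total crossings: 3.

3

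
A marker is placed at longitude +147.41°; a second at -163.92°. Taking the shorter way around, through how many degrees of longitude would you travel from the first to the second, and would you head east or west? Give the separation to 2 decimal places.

48.67° east

Raw difference: -163.92 − 147.41 = -311.33°.
Normalise into (−180°, 180°]: -311.33° + 360° = 48.67°.
Positive ⇒ the second point lies to the east; separation 48.67°.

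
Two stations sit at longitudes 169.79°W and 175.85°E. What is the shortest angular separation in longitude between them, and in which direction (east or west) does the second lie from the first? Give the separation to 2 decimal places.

Raw difference: 175.85 − -169.79 = 345.64°.
Normalise into (−180°, 180°]: 345.64° − 360° = -14.36°.
Negative ⇒ the second point lies to the west; separation 14.36°.

14.36° west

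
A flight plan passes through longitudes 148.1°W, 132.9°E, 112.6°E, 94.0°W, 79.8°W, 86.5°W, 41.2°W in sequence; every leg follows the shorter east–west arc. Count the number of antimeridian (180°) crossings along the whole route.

2

Leg 1: -148.1° → +132.9°, shortest Δλ = -79.0° (west) — crosses 180°.
Leg 2: +132.9° → +112.6°, shortest Δλ = -20.3° (west) — does not cross 180°.
Leg 3: +112.6° → -94.0°, shortest Δλ = 153.4° (east) — crosses 180°.
Leg 4: -94.0° → -79.8°, shortest Δλ = 14.2° (east) — does not cross 180°.
Leg 5: -79.8° → -86.5°, shortest Δλ = -6.7° (west) — does not cross 180°.
Leg 6: -86.5° → -41.2°, shortest Δλ = 45.3° (east) — does not cross 180°.
Total crossings: 2.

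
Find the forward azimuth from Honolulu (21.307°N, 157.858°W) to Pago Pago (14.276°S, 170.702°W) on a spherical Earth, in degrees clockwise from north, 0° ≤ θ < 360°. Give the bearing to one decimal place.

200.6°

Δλ = -170.702 − -157.858 = -12.844°.
θ = atan2( sin Δλ · cos φ₂ , cos φ₁ · sin φ₂ − sin φ₁ · cos φ₂ · cos Δλ )
  = atan2(-0.21543, -0.57307) = -159.397° → normalised to [0°, 360°): 200.603°.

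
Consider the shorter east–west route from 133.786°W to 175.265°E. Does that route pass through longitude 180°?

Yes

Naïve |175.265 − -133.786| = 309.051° > 180°, so the shorter arc goes the other way round — across 180°.
Signed shortest Δλ = ((175.265 − -133.786 + 180) mod 360) − 180 = -50.949°.
Going west by 50.949° from -133.786° passes through 180° before reaching +175.265°.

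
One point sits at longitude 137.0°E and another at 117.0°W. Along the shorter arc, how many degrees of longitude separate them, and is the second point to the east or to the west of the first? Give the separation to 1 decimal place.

106.0° east

Raw difference: -117.0 − 137.0 = -254.0°.
Normalise into (−180°, 180°]: -254.0° + 360° = 106.0°.
Positive ⇒ the second point lies to the east; separation 106.0°.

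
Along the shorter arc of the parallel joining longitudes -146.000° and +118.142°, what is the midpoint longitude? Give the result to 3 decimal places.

+166.071°

Signed shortest Δλ from -146.000° to +118.142° is -95.858°.
Midpoint longitude = -146.000° + (-95.858°)/2 = -146.000° − 47.929° = -193.929°.
Normalise into (−180°, 180°]: +166.071°.
(The naïve average (-146.000 + +118.142)/2 = -13.929° is on the wrong side of the globe.)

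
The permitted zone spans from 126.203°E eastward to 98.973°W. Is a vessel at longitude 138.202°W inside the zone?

Band width going east from +126.203° to -98.973°: ((-98.973 − 126.203) mod 360) = 134.824°.
Offset of -138.202° east of the west edge: ((-138.202 − 126.203) mod 360) = 95.595°.
95.595° ≤ 134.824° ⇒ inside.

Yes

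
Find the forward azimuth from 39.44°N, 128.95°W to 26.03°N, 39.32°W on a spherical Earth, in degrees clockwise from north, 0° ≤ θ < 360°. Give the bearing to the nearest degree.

Δλ = -39.32 − -128.95 = 89.63°.
θ = atan2( sin Δλ · cos φ₂ , cos φ₁ · sin φ₂ − sin φ₁ · cos φ₂ · cos Δλ )
  = atan2(0.89855, 0.33523) = 69.541° → normalised to [0°, 360°): 69.541°.

70°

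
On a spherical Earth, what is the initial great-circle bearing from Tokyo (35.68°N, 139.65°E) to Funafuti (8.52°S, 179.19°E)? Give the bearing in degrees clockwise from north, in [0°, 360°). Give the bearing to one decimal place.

Δλ = 179.19 − 139.65 = 39.54°.
θ = atan2( sin Δλ · cos φ₂ , cos φ₁ · sin φ₂ − sin φ₁ · cos φ₂ · cos Δλ )
  = atan2(0.62959, -0.56518) = 131.914° → normalised to [0°, 360°): 131.914°.

131.9°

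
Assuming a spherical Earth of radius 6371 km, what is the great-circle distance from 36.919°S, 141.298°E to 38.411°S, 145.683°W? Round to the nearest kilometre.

6250 km

Δλ = -145.683 − 141.298 = -286.981°; wrapped into (−180°, 180°]: 73.019°.
Δφ = -38.411 − -36.919 = -1.492°.
a = sin²(Δφ/2) + cos φ₁ · cos φ₂ · sin²(Δλ/2) = 0.221918.
c = 2·atan2(√a, √(1−a)) = 0.98103 rad → d = 6371·c ≈ 6250.16 km.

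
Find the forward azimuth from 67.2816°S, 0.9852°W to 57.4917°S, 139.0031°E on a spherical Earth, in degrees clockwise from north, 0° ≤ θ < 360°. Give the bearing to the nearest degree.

Δλ = 139.0031 − -0.9852 = 139.9883°.
θ = atan2( sin Δλ · cos φ₂ , cos φ₁ · sin φ₂ − sin φ₁ · cos φ₂ · cos Δλ )
  = atan2(0.34553, -0.70537) = 153.902° → normalised to [0°, 360°): 153.902°.

154°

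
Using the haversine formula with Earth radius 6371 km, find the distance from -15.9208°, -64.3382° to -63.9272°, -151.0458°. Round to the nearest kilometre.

8261 km

Δλ = -151.0458 − -64.3382 = -86.7076°.
Δφ = -63.9272 − -15.9208 = -48.0064°.
a = sin²(Δφ/2) + cos φ₁ · cos φ₂ · sin²(Δλ/2) = 0.364666.
c = 2·atan2(√a, √(1−a)) = 1.29671 rad → d = 6371·c ≈ 8261.34 km.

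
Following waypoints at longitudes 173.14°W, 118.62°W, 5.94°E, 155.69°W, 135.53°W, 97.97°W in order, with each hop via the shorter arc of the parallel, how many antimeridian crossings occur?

Leg 1: -173.14° → -118.62°, shortest Δλ = 54.52° (east) — does not cross 180°.
Leg 2: -118.62° → +5.94°, shortest Δλ = 124.56° (east) — does not cross 180°.
Leg 3: +5.94° → -155.69°, shortest Δλ = -161.63° (west) — does not cross 180°.
Leg 4: -155.69° → -135.53°, shortest Δλ = 20.16° (east) — does not cross 180°.
Leg 5: -135.53° → -97.97°, shortest Δλ = 37.56° (east) — does not cross 180°.
Total crossings: 0.

0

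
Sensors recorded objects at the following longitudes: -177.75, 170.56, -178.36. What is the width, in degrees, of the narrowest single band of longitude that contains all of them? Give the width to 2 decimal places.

11.69°

Sort the longitudes: -178.36°, -177.75°, +170.56°.
Eastward gaps between consecutive values (wrapping around): 0.61°, 348.31°, 11.08°.
Largest gap = 348.31° ⇒ minimal covering band is its complement: 360° − 348.31° = 11.69°.
Band runs from +170.56° eastward to -177.75°, crossing the antimeridian.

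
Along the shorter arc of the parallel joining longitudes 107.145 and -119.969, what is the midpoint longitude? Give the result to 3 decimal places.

+173.588°

Signed shortest Δλ from +107.145° to -119.969° is +132.886°.
Midpoint longitude = +107.145° + (+132.886°)/2 = +107.145° + 66.443° = +173.588°.
(The naïve average (+107.145 + -119.969)/2 = -6.412° is on the wrong side of the globe.)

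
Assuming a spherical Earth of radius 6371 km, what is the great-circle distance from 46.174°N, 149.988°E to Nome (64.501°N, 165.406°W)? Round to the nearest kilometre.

3369 km

Δλ = -165.406 − 149.988 = -315.394°; wrapped into (−180°, 180°]: 44.606°.
Δφ = 64.501 − 46.174 = 18.327°.
a = sin²(Δφ/2) + cos φ₁ · cos φ₂ · sin²(Δλ/2) = 0.068296.
c = 2·atan2(√a, √(1−a)) = 0.52881 rad → d = 6371·c ≈ 3369.04 km.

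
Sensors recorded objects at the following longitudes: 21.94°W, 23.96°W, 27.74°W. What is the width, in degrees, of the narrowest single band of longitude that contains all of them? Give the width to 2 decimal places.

5.80°

Sort the longitudes: -27.74°, -23.96°, -21.94°.
Eastward gaps between consecutive values (wrapping around): 3.78°, 2.02°, 354.20°.
Largest gap = 354.20° ⇒ minimal covering band is its complement: 360° − 354.20° = 5.80°.
Band runs from -27.74° eastward to -21.94°.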